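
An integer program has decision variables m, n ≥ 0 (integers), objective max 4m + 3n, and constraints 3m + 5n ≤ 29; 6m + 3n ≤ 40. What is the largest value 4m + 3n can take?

(m,n)=(6,1) is feasible, giving 27.
(m,n)=(5,2) is feasible, giving 26.
(m,n)=(4,3) is feasible, giving 25.
The best lattice point is (6,1), giving 27.

27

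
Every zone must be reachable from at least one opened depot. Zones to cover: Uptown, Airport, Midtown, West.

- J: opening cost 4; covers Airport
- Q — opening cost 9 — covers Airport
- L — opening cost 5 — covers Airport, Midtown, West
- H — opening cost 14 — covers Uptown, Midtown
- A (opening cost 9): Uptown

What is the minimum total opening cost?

14

Choose L and A: together they cover Uptown, Airport, Midtown, West — every zone.
Total opening cost: 5 + 9 = 14.
No cover costs less than 14.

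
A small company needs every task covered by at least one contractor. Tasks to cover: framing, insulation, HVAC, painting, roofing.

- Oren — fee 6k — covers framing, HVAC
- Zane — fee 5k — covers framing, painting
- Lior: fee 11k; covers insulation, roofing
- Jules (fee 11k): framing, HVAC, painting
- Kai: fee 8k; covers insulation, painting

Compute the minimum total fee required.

This is an integer covering problem.
Choose Oren, Zane, and Lior: together they cover framing, insulation, HVAC, painting, roofing — every task.
Total fee: 6 + 5 + 11 = 22.
No cover costs less than 22.

22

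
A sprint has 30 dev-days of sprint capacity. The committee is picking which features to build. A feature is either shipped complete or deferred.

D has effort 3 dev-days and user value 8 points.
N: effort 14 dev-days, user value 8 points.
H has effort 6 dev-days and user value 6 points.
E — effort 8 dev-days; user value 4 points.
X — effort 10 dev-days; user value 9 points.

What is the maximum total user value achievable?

D + N + X: effort 3 + 14 + 10 = 27 ≤ 30, user value 8 + 8 + 9 = 25.
D + H + E + X: effort 3 + 6 + 8 + 10 = 27 ≤ 30, user value 8 + 6 + 4 + 9 = 27.
Best is D, H, E, and X with total user value 27.

27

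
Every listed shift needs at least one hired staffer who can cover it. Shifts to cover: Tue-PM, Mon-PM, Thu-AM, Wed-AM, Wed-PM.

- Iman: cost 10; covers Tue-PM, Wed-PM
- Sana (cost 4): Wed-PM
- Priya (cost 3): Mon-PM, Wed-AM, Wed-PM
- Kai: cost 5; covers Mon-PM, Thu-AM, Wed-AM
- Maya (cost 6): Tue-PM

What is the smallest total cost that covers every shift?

14

Choose Priya, Kai, and Maya: together they cover Tue-PM, Mon-PM, Thu-AM, Wed-AM, Wed-PM — every shift.
Total cost: 3 + 5 + 6 = 14.
No cover costs less than 14.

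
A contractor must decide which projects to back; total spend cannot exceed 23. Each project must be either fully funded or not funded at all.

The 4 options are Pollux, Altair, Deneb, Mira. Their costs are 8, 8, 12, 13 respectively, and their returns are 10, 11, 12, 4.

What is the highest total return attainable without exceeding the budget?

23

Allowing fractional choices, the relaxed optimum would be about 28.0, but projects are indivisible.
Altair + Deneb: cost 8 + 12 = 20 ≤ 23, return 11 + 12 = 23.
Pollux + Deneb: cost 8 + 12 = 20 ≤ 23, return 10 + 12 = 22.
Best is Altair and Deneb with total return 23.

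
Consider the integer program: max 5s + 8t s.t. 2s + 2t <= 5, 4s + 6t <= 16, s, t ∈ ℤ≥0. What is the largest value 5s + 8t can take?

Relaxing integrality, the LP optimum is 20.00 at (s,t) = (0, 2.5), which is not an integer point.
(s,t)=(0,2): 2·0+2·2=4≤5, 4·0+6·2=12≤16, objective 16.
(s,t)=(1,1): 2·1+2·1=4≤5, 4·1+6·1=10≤16, objective 13.
(s,t)=(0,1): 2·0+2·1=2≤5, 4·0+6·1=6≤16, objective 8.
No feasible integer point exceeds 16.

16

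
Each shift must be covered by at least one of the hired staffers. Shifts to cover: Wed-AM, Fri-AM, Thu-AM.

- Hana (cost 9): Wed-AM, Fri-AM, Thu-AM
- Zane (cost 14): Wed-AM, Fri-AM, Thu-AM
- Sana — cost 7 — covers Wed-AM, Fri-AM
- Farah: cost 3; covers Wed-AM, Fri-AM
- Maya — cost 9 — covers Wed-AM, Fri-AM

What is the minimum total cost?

This is a weighted set-cover instance.
The greedy cost-per-new-shift heuristic would pick Farah and Hana for 12, but a cheaper cover exists.
Hana alone covers Wed-AM, Fri-AM, Thu-AM — every shift.
Total cost: 9.
No cover costs less than 9.

9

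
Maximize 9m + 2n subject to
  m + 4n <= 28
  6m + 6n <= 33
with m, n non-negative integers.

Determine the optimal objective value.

45

(m,n)=(5,0): 1·5+4·0=5≤28, 6·5+6·0=30≤33, objective 45.
(m,n)=(4,1): 1·4+4·1=8≤28, 6·4+6·1=30≤33, objective 38.
(m,n)=(4,0): 1·4+4·0=4≤28, 6·4+6·0=24≤33, objective 36.
Maximum is 45 at (m,n)=(5,0).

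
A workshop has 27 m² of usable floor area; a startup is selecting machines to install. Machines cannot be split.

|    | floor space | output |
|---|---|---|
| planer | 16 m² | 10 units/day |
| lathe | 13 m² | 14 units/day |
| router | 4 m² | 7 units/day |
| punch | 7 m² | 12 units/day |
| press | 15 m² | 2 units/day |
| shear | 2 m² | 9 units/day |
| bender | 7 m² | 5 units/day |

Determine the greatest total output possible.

42

Allowing fractional choices, the relaxed optimum would be about 42.7, but machines are indivisible.
lathe + punch + shear: floor space 13 + 7 + 2 = 22 ≤ 27, output 14 + 12 + 9 = 35.
lathe + router + shear + bender: floor space 13 + 4 + 2 + 7 = 26 ≤ 27, output 14 + 7 + 9 + 5 = 35.
lathe + router + punch + shear: floor space 13 + 4 + 7 + 2 = 26 ≤ 27, output 14 + 7 + 12 + 9 = 42.
Best is lathe, router, punch, and shear with total output 42.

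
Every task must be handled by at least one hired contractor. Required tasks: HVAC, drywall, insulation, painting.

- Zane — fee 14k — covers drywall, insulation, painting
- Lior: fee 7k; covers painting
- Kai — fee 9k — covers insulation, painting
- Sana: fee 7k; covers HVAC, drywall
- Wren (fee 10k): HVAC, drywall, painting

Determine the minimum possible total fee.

16

The greedy cost-per-new-task heuristic would pick Wren and Kai for 19, but a cheaper cover exists.
Choose Kai and Sana: together they cover HVAC, drywall, insulation, painting — every task.
Total fee: 9 + 7 = 16.
No cover costs less than 16.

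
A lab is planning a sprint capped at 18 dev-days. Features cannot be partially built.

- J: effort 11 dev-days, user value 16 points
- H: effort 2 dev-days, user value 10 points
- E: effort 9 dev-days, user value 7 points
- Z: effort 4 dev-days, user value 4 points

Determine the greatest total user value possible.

Allowing fractional choices, the relaxed optimum would be about 30.8, but features are indivisible.
J + H: effort 11 + 2 = 13 ≤ 18, user value 16 + 10 = 26.
H + E + Z: effort 2 + 9 + 4 = 15 ≤ 18, user value 10 + 7 + 4 = 21.
J + H + Z: effort 11 + 2 + 4 = 17 ≤ 18, user value 16 + 10 + 4 = 30.
Best is J, H, and Z with total user value 30.

30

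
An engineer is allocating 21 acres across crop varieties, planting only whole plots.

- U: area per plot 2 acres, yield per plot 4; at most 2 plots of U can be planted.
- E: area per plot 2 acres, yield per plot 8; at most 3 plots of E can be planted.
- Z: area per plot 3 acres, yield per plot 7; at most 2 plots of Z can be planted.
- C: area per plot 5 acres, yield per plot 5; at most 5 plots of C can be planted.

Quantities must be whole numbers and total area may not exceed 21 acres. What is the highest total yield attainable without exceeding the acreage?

Take 2×U, 3×E, 2×Z, and 1×C: area 21 ≤ 21, yield 2·4 + 3·8 + 2·7 + 1·5 = 51.
E has the best ratio (8/2) and is taken to its limit of 3; remaining capacity is filled optimally with the others.

51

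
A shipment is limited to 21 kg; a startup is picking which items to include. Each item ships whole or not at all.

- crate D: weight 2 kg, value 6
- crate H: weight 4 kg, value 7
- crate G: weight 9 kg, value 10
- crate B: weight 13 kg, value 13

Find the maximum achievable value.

crate D + crate H + crate B: weight 2 + 4 + 13 = 19 ≤ 21, value 6 + 7 + 13 = 26.
crate D + crate H + crate G: weight 2 + 4 + 9 = 15 ≤ 21, value 6 + 7 + 10 = 23.
crate H + crate B: weight 4 + 13 = 17 ≤ 21, value 7 + 13 = 20.
Best is crate D, crate H, and crate B with total value 26.

26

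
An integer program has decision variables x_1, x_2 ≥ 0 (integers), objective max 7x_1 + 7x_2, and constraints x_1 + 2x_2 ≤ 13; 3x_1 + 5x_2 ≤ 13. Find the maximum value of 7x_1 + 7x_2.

The continuous relaxation peaks at (4.33, 0) with value 30.33; rounding to a feasible lattice point costs some objective.
(x_1,x_2)=(4,0): 1·4+2·0=4≤13, 3·4+5·0=12≤13, objective 28.
(x_1,x_2)=(3,0): 1·3+2·0=3≤13, 3·3+5·0=9≤13, objective 21.
The best lattice point is (4,0), giving 28.

28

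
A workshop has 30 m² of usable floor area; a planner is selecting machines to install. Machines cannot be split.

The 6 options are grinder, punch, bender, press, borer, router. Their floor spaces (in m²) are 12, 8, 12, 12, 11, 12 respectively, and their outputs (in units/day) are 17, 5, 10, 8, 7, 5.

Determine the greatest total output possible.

27

Treat it as a binary knapsack problem.
Allowing fractional choices, the relaxed optimum would be about 31.0, but machines are indivisible.
grinder + press: floor space 12 + 12 = 24 ≤ 30, output 17 + 8 = 25.
grinder + borer: floor space 12 + 11 = 23 ≤ 30, output 17 + 7 = 24.
grinder + bender: floor space 12 + 12 = 24 ≤ 30, output 17 + 10 = 27.
Best is grinder and bender with total output 27.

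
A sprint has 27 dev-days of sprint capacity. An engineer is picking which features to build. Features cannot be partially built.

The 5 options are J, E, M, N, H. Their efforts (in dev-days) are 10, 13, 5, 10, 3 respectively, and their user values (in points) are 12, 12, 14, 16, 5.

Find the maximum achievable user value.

42

This is an integer program with binary decision variables.
Take J, M, and N: effort 10 + 5 + 10 = 25 ≤ 27, user value 12 + 14 + 16 = 42.
No other feasible combination does better.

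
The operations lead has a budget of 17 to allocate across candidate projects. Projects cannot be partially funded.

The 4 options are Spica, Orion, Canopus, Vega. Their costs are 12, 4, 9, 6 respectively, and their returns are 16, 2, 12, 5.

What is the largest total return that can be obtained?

18

Take Spica and Orion: cost 12 + 4 = 16 ≤ 17, return 16 + 2 = 18.
No other feasible combination does better.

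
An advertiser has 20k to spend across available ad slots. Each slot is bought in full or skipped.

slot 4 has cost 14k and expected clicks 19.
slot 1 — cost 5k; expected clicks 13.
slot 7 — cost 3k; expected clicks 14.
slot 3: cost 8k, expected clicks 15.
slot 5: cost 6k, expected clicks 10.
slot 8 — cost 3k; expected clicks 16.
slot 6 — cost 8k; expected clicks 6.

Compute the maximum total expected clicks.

58

This is an integer program with binary decision variables.
Allowing fractional choices, the relaxed optimum would be about 59.7, but ad slots are indivisible.
slot 1 + slot 7 + slot 3 + slot 8: cost 5 + 3 + 8 + 3 = 19 ≤ 20, expected clicks 13 + 14 + 15 + 16 = 58.
slot 1 + slot 7 + slot 5 + slot 8: cost 5 + 3 + 6 + 3 = 17 ≤ 20, expected clicks 13 + 14 + 10 + 16 = 53.
slot 7 + slot 3 + slot 5 + slot 8: cost 3 + 8 + 6 + 3 = 20 ≤ 20, expected clicks 14 + 15 + 10 + 16 = 55.
Best is slot 1, slot 7, slot 3, and slot 8 with total expected clicks 58.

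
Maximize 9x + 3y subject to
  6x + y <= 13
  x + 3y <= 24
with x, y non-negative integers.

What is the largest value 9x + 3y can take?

Relaxing integrality, the LP optimum is 31.06 at (x,y) = (0.882, 7.71), which is not an integer point.
(x,y)=(1,7): 6·1+1·7=13≤13, 1·1+3·7=22≤24, objective 30.
(x,y)=(1,6): 6·1+1·6=12≤13, 1·1+3·6=19≤24, objective 27.
(x,y)=(0,8): 6·0+1·8=8≤13, 1·0+3·8=24≤24, objective 24.
Maximum is 30 at (x,y)=(1,7).

30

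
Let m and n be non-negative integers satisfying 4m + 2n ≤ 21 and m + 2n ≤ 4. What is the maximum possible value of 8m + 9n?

(m,n)=(4,0): 4·4+2·0=16≤21, 1·4+2·0=4≤4, objective 32.
(m,n)=(3,0): 4·3+2·0=12≤21, 1·3+2·0=3≤4, objective 24.
No feasible integer point exceeds 32.

32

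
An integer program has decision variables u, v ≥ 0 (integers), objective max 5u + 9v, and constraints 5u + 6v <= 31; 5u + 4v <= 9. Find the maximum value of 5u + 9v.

Relaxing integrality, the LP optimum is 20.25 at (u,v) = (0, 2.25), which is not an integer point.
(u,v)=(0,2): 5·0+6·2=12≤31, 5·0+4·2=8≤9, objective 18.
(u,v)=(1,1): 5·1+6·1=11≤31, 5·1+4·1=9≤9, objective 14.
(u,v)=(0,1): 5·0+6·1=6≤31, 5·0+4·1=4≤9, objective 9.
Maximum is 18 at (u,v)=(0,2).

18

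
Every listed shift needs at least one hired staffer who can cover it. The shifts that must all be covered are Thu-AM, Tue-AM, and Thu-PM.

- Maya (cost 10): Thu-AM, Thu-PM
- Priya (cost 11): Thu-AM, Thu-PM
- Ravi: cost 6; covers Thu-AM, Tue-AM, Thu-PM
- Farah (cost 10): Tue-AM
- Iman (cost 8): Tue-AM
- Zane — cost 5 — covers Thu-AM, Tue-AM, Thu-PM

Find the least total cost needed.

5

Zane alone covers Thu-AM, Tue-AM, Thu-PM — every shift.
Total cost: 5.
No cover costs less than 5.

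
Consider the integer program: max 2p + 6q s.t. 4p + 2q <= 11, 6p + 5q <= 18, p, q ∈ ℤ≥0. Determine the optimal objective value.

18

Relaxing integrality, the LP optimum is 21.60 at (p,q) = (0, 3.6), which is not an integer point.
(p,q)=(0,3): 4·0+2·3=6≤11, 6·0+5·3=15≤18, objective 18.
(p,q)=(1,2): 4·1+2·2=8≤11, 6·1+5·2=16≤18, objective 14.
(p,q)=(0,2): 4·0+2·2=4≤11, 6·0+5·2=10≤18, objective 12.
The best lattice point is (0,3), giving 18.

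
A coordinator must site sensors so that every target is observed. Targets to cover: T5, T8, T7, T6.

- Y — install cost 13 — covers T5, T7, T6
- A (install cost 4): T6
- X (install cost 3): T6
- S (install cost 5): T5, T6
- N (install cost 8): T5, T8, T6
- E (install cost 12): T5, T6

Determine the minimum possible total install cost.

21

The greedy cost-per-new-target heuristic would pick S, N, and Y for 26, but a cheaper cover exists.
Choose Y and N: together they cover T5, T8, T7, T6 — every target.
Total install cost: 13 + 8 = 21.
No cover costs less than 21.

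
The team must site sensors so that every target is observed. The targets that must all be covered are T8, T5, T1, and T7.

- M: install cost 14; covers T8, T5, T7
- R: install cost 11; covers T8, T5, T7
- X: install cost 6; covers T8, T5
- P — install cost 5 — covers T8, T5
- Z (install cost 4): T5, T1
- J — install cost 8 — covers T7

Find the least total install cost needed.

This is a weighted set-cover instance.
Choose R and Z: together they cover T8, T5, T1, T7 — every target.
Total install cost: 11 + 4 = 15.

15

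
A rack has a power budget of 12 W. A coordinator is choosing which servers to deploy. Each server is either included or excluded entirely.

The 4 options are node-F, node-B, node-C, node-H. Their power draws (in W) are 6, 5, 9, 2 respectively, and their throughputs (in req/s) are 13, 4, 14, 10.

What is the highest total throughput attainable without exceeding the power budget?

24

Treat it as a binary knapsack problem.
Take node-C and node-H: power draw 9 + 2 = 11 ≤ 12, throughput 14 + 10 = 24.
No other feasible combination does better.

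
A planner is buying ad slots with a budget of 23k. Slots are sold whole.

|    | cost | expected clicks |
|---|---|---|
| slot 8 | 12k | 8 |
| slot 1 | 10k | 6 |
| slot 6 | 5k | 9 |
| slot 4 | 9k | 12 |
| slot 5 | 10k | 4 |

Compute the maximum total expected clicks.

21

slot 8 + slot 4: cost 12 + 9 = 21 ≤ 23, expected clicks 8 + 12 = 20.
slot 6 + slot 4: cost 5 + 9 = 14 ≤ 23, expected clicks 9 + 12 = 21.
Best is slot 6 and slot 4 with total expected clicks 21.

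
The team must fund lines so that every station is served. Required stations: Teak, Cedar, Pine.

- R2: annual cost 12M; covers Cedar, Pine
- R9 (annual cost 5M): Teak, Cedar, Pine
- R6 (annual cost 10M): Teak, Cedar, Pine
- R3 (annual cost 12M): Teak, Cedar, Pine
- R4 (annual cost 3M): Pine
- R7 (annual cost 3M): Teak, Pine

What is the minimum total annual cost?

R9 alone covers Teak, Cedar, Pine — every station.
Total annual cost: 5.

5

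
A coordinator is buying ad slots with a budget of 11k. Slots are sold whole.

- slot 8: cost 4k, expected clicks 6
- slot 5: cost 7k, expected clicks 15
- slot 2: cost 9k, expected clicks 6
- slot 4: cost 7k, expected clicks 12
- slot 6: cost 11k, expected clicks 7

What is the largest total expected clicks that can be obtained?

slot 8 + slot 5: cost 4 + 7 = 11 ≤ 11, expected clicks 6 + 15 = 21.
slot 5: cost 7 ≤ 11, expected clicks 15.
slot 8 + slot 4: cost 4 + 7 = 11 ≤ 11, expected clicks 6 + 12 = 18.
Best is slot 8 and slot 5 with total expected clicks 21.

21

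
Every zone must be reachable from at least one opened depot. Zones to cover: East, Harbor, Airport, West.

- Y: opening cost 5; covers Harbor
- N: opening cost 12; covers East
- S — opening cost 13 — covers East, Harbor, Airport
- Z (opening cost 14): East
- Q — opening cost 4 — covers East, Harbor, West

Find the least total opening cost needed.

Choose S and Q: together they cover East, Harbor, Airport, West — every zone.
Total opening cost: 13 + 4 = 17.

17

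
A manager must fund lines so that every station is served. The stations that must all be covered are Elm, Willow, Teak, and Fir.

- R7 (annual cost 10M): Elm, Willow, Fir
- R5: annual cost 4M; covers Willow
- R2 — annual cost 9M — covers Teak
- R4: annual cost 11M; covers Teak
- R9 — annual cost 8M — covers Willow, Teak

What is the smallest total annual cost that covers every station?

18

This is a weighted set-cover instance.
Choose R7 and R9: together they cover Elm, Willow, Teak, Fir — every station.
Total annual cost: 10 + 8 = 18.
No cover costs less than 18.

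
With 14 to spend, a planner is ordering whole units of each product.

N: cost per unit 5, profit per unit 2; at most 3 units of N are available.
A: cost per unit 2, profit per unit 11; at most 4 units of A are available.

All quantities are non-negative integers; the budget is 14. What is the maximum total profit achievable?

1×N and 4×A: cost 13 ≤ 14, profit 1·2 + 4·11 = 46.
4×A: cost 8 ≤ 14, profit 4·11 = 44.
Best is 46.

46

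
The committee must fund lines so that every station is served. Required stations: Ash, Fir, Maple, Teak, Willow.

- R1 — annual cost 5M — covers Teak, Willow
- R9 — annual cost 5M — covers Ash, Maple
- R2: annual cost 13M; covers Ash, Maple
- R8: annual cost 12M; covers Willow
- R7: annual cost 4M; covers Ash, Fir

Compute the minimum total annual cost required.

Choose R1, R9, and R7: together they cover Ash, Fir, Maple, Teak, Willow — every station.
Total annual cost: 5 + 5 + 4 = 14.
No cover costs less than 14.

14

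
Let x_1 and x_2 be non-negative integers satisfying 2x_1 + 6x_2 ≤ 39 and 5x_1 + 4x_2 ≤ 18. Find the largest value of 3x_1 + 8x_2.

32

(x_1,x_2)=(0,4): 2·0+6·4=24≤39, 5·0+4·4=16≤18, objective 32.
(x_1,x_2)=(1,3): 2·1+6·3=20≤39, 5·1+4·3=17≤18, objective 27.
(x_1,x_2)=(0,3): 2·0+6·3=18≤39, 5·0+4·3=12≤18, objective 24.
No feasible integer point exceeds 32.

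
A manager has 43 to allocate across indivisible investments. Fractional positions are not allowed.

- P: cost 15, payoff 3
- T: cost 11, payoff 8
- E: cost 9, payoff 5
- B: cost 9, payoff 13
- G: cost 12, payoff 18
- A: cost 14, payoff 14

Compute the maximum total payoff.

Allowing fractional choices, the relaxed optimum would be about 50.8, but investments are indivisible.
T + G + A: cost 11 + 12 + 14 = 37 ≤ 43, payoff 8 + 18 + 14 = 40.
T + E + B + G: cost 11 + 9 + 9 + 12 = 41 ≤ 43, payoff 8 + 5 + 13 + 18 = 44.
B + G + A: cost 9 + 12 + 14 = 35 ≤ 43, payoff 13 + 18 + 14 = 45.
Best is B, G, and A with total payoff 45.

45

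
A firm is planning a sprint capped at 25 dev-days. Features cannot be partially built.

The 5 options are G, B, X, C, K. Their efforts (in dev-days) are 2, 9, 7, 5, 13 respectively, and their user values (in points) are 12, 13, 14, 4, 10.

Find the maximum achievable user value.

Treat it as a binary knapsack problem.
G + B + X + C: effort 2 + 9 + 7 + 5 = 23 ≤ 25, user value 12 + 13 + 14 + 4 = 43.
G + X + K: effort 2 + 7 + 13 = 22 ≤ 25, user value 12 + 14 + 10 = 36.
G + B + X: effort 2 + 9 + 7 = 18 ≤ 25, user value 12 + 13 + 14 = 39.
Best is G, B, X, and C with total user value 43.

43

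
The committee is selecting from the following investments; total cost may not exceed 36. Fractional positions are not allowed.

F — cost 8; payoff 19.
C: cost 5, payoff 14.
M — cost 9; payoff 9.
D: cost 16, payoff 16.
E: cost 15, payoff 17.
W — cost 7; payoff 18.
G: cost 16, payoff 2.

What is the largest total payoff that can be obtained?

68

Take F, C, E, and W: cost 8 + 5 + 15 + 7 = 35 ≤ 36, payoff 19 + 14 + 17 + 18 = 68.
No other feasible combination does better.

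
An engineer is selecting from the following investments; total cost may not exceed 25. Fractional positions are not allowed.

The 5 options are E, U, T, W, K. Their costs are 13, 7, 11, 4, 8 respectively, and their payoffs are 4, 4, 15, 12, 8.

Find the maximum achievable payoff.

35

Allowing fractional choices, the relaxed optimum would be about 36.1, but investments are indivisible.
T + W: cost 11 + 4 = 15 ≤ 25, payoff 15 + 12 = 27.
T + W + K: cost 11 + 4 + 8 = 23 ≤ 25, payoff 15 + 12 + 8 = 35.
U + T + W: cost 7 + 11 + 4 = 22 ≤ 25, payoff 4 + 15 + 12 = 31.
Best is T, W, and K with total payoff 35.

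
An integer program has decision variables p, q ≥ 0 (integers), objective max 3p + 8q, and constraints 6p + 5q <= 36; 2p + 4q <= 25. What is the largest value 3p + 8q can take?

48

The continuous relaxation peaks at (0, 6.25) with value 50.00; rounding to a feasible lattice point costs some objective.
(p,q)=(0,6): 6·0+5·6=30≤36, 2·0+4·6=24≤25, objective 48.
(p,q)=(1,5): 6·1+5·5=31≤36, 2·1+4·5=22≤25, objective 43.
(p,q)=(0,5): 6·0+5·5=25≤36, 2·0+4·5=20≤25, objective 40.
The best lattice point is (0,6), giving 48.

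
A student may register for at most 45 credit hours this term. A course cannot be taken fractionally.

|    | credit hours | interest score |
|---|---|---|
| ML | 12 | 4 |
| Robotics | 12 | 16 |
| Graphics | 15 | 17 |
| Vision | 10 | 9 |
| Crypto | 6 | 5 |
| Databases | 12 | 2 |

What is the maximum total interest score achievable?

47

This is a 0-1 knapsack instance.
Robotics + Graphics + Vision + Crypto: credit hours 12 + 15 + 10 + 6 = 43 ≤ 45, interest score 16 + 17 + 9 + 5 = 47.
Robotics + Graphics + Vision: credit hours 12 + 15 + 10 = 37 ≤ 45, interest score 16 + 17 + 9 = 42.
ML + Robotics + Graphics + Crypto: credit hours 12 + 12 + 15 + 6 = 45 ≤ 45, interest score 4 + 16 + 17 + 5 = 42.
Best is Robotics, Graphics, Vision, and Crypto with total interest score 47.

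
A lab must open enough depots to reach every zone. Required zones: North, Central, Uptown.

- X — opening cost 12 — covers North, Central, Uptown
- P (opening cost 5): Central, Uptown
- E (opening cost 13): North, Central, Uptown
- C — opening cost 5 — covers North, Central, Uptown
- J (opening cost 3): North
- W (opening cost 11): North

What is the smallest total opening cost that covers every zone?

This is a weighted set-cover instance.
C alone covers North, Central, Uptown — every zone.
Total opening cost: 5.
No cover costs less than 5.

5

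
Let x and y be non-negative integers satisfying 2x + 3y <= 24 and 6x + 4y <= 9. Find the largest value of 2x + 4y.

8

(x,y)=(0,2): 2·0+3·2=6≤24, 6·0+4·2=8≤9, objective 8.
(x,y)=(0,1): 2·0+3·1=3≤24, 6·0+4·1=4≤9, objective 4.
The best lattice point is (0,2), giving 8.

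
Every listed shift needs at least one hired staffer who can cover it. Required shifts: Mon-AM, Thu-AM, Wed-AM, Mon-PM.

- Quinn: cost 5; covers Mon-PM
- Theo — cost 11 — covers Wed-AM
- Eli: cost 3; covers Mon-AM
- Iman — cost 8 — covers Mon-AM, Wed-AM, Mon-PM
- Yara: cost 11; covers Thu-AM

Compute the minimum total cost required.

Choose Iman and Yara: together they cover Mon-AM, Thu-AM, Wed-AM, Mon-PM — every shift.
Total cost: 8 + 11 = 19.
No cover costs less than 19.

19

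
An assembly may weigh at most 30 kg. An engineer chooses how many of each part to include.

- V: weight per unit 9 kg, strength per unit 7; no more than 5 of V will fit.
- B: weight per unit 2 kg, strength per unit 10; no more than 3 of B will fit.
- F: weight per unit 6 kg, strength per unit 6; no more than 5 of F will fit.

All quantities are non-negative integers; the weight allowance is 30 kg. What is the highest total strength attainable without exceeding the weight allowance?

2×V, 3×B, and 1×F: weight 30 ≤ 30, strength 2·7 + 3·10 + 1·6 = 50.
3×B and 4×F: weight 30 ≤ 30, strength 3·10 + 4·6 = 54.
Best is 54.

54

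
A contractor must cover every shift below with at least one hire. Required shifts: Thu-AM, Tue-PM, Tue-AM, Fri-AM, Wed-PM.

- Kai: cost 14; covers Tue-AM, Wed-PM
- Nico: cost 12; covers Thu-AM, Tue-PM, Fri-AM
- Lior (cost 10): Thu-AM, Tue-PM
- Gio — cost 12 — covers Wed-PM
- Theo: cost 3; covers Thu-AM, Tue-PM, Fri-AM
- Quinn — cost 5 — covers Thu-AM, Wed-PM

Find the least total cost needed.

Choose Kai and Theo: together they cover Thu-AM, Tue-PM, Tue-AM, Fri-AM, Wed-PM — every shift.
Total cost: 14 + 3 = 17.

17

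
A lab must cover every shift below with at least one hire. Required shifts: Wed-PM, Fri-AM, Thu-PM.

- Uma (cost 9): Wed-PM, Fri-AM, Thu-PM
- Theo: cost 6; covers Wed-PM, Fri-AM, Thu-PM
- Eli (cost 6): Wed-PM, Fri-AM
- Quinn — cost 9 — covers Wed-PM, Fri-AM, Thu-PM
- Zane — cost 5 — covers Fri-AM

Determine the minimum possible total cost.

6

Theo alone covers Wed-PM, Fri-AM, Thu-PM — every shift.
Total cost: 6.
No cover costs less than 6.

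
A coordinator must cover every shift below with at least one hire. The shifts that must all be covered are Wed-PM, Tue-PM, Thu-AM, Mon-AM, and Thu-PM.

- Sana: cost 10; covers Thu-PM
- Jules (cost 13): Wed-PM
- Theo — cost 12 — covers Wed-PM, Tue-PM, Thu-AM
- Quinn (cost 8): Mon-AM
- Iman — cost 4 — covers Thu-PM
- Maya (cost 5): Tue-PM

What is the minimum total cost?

24

Choose Theo, Quinn, and Iman: together they cover Wed-PM, Tue-PM, Thu-AM, Mon-AM, Thu-PM — every shift.
Total cost: 12 + 8 + 4 = 24.
No cover costs less than 24.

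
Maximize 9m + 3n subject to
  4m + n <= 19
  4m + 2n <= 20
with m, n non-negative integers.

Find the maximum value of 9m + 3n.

42

(m,n)=(4,2): 4·4+1·2=18≤19, 4·4+2·2=20≤20, objective 42.
(m,n)=(4,1): 4·4+1·1=17≤19, 4·4+2·1=18≤20, objective 39.
The best lattice point is (4,2), giving 42.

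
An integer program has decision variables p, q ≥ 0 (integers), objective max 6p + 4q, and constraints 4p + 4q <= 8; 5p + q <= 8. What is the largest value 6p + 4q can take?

10

The continuous relaxation peaks at (1.5, 0.5) with value 11.00; rounding to a feasible lattice point costs some objective.
(p,q)=(1,1): 4·1+4·1=8≤8, 5·1+1·1=6≤8, objective 10.
(p,q)=(0,2): 4·0+4·2=8≤8, 5·0+1·2=2≤8, objective 8.
(p,q)=(1,0): 4·1+4·0=4≤8, 5·1+1·0=5≤8, objective 6.
Maximum is 10 at (p,q)=(1,1).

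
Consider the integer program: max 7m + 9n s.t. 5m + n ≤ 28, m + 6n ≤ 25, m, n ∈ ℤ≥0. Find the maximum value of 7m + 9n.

62

Relaxing integrality, the LP optimum is 64.62 at (m,n) = (4.93, 3.34), which is not an integer point.
(m,n)=(5,3): 5·5+1·3=28≤28, 1·5+6·3=23≤25, objective 62.
(m,n)=(4,3): 5·4+1·3=23≤28, 1·4+6·3=22≤25, objective 55.
Maximum is 62 at (m,n)=(5,3).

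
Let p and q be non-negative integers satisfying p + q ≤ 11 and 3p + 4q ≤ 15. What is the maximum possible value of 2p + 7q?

23

(p,q)=(1,3): 1·1+1·3=4≤11, 3·1+4·3=15≤15, objective 23.
(p,q)=(0,3): 1·0+1·3=3≤11, 3·0+4·3=12≤15, objective 21.
(p,q)=(2,2): 1·2+1·2=4≤11, 3·2+4·2=14≤15, objective 18.
No feasible integer point exceeds 23.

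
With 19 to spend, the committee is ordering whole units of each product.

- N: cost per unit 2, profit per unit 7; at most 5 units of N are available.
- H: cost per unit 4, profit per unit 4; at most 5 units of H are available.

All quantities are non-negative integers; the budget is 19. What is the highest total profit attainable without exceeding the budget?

Take 5×N and 2×H: cost 18 ≤ 19, profit 5·7 + 2·4 = 43.
N has the best ratio (7/2) and is taken to its limit of 5; remaining capacity is filled optimally with the others.

43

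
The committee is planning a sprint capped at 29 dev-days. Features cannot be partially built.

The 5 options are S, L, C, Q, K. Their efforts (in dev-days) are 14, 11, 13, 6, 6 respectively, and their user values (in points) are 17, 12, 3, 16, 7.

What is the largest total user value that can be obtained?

This is an integer program with binary decision variables.
Take S, Q, and K: effort 14 + 6 + 6 = 26 ≤ 29, user value 17 + 16 + 7 = 40.
No other feasible combination does better.

40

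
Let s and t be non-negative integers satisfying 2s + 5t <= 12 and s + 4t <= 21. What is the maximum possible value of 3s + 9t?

21

Relaxing integrality, the LP optimum is 21.60 at (s,t) = (0, 2.4), which is not an integer point.
(s,t)=(1,2): 2·1+5·2=12≤12, 1·1+4·2=9≤21, objective 21.
(s,t)=(0,2): 2·0+5·2=10≤12, 1·0+4·2=8≤21, objective 18.
(s,t)=(2,1): 2·2+5·1=9≤12, 1·2+4·1=6≤21, objective 15.
The best lattice point is (1,2), giving 21.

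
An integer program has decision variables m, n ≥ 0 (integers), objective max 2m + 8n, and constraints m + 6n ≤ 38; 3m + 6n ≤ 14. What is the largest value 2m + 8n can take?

16

(m,n)=(0,2): 1·0+6·2=12≤38, 3·0+6·2=12≤14, objective 16.
(m,n)=(1,1): 1·1+6·1=7≤38, 3·1+6·1=9≤14, objective 10.
The best lattice point is (0,2), giving 16.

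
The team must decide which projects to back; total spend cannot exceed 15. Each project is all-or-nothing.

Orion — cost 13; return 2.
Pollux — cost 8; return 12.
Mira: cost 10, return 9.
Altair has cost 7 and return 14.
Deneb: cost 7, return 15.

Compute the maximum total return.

This is an integer program with binary decision variables.
Allowing fractional choices, the relaxed optimum would be about 30.5, but projects are indivisible.
Altair + Deneb: cost 7 + 7 = 14 ≤ 15, return 14 + 15 = 29.
Pollux + Deneb: cost 8 + 7 = 15 ≤ 15, return 12 + 15 = 27.
Best is Altair and Deneb with total return 29.

29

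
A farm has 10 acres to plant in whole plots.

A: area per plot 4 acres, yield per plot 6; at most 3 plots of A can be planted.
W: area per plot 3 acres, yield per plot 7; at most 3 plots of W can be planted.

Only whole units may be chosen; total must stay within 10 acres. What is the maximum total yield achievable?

Take 3×W: area 9 ≤ 10, yield 3·7 = 21.
W has the best ratio (7/3) and is taken to its limit of 3; remaining capacity is filled optimally with the others.

21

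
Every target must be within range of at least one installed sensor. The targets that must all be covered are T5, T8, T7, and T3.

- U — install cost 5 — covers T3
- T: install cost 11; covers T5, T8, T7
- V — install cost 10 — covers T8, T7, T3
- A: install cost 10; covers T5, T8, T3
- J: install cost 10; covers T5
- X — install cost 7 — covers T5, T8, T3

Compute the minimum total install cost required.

16

The greedy cost-per-new-target heuristic would pick X and V for 17, but a cheaper cover exists.
Choose U and T: together they cover T5, T8, T7, T3 — every target.
Total install cost: 5 + 11 = 16.
No cover costs less than 16.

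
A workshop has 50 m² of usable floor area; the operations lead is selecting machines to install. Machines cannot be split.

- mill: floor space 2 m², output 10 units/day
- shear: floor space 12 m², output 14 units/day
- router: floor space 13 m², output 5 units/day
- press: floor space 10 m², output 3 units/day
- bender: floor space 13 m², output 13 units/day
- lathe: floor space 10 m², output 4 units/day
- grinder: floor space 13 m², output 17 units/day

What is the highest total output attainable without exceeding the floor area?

58

mill + shear + press + bender + grinder: floor space 2 + 12 + 10 + 13 + 13 = 50 ≤ 50, output 10 + 14 + 3 + 13 + 17 = 57.
mill + shear + bender + grinder: floor space 2 + 12 + 13 + 13 = 40 ≤ 50, output 10 + 14 + 13 + 17 = 54.
mill + shear + bender + lathe + grinder: floor space 2 + 12 + 13 + 10 + 13 = 50 ≤ 50, output 10 + 14 + 13 + 4 + 17 = 58.
Best is mill, shear, bender, lathe, and grinder with total output 58.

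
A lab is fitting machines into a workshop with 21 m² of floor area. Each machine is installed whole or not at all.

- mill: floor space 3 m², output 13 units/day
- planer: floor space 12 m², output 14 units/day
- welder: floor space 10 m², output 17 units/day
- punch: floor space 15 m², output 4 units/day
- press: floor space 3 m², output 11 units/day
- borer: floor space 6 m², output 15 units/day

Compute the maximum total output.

Allowing fractional choices, the relaxed optimum would be about 54.3, but machines are indivisible.
mill + welder + borer: floor space 3 + 10 + 6 = 19 ≤ 21, output 13 + 17 + 15 = 45.
welder + press + borer: floor space 10 + 3 + 6 = 19 ≤ 21, output 17 + 11 + 15 = 43.
mill + planer + borer: floor space 3 + 12 + 6 = 21 ≤ 21, output 13 + 14 + 15 = 42.
Best is mill, welder, and borer with total output 45.

45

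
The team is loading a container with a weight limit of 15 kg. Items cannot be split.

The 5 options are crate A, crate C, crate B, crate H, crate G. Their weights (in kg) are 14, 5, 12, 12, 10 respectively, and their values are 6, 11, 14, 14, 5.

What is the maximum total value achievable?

16

Allowing fractional choices, the relaxed optimum would be about 22.7, but items are indivisible.
crate B: weight 12 ≤ 15, value 14.
crate H: weight 12 ≤ 15, value 14.
crate C + crate G: weight 5 + 10 = 15 ≤ 15, value 11 + 5 = 16.
Best is crate C and crate G with total value 16.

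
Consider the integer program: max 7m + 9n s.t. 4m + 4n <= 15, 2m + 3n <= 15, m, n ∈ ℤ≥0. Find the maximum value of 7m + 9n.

Relaxing integrality, the LP optimum is 33.75 at (m,n) = (0, 3.75), which is not an integer point.
(m,n)=(0,3): 4·0+4·3=12≤15, 2·0+3·3=9≤15, objective 27.
(m,n)=(1,2): 4·1+4·2=12≤15, 2·1+3·2=8≤15, objective 25.
(m,n)=(0,2): 4·0+4·2=8≤15, 2·0+3·2=6≤15, objective 18.
The best lattice point is (0,3), giving 27.

27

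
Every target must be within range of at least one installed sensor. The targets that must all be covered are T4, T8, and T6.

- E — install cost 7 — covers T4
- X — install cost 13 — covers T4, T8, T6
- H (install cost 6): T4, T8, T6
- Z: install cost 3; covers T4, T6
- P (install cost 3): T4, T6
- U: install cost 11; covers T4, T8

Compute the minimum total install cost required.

The greedy cost-per-new-target heuristic would pick Z and H for 9, but a cheaper cover exists.
H alone covers T4, T8, T6 — every target.
Total install cost: 6.
No cover costs less than 6.

6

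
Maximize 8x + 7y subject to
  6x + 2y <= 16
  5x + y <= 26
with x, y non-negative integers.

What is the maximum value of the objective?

56

(x,y)=(0,8) is feasible, giving 56.
(x,y)=(0,7) is feasible, giving 49.
The best lattice point is (0,8), giving 56.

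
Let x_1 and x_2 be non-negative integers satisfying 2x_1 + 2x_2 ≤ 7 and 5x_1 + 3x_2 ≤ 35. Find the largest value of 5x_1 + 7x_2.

21

Relaxing integrality, the LP optimum is 24.50 at (x_1,x_2) = (0, 3.5), which is not an integer point.
(x_1,x_2)=(0,3): 2·0+2·3=6≤7, 5·0+3·3=9≤35, objective 21.
(x_1,x_2)=(1,2): 2·1+2·2=6≤7, 5·1+3·2=11≤35, objective 19.
(x_1,x_2)=(0,2): 2·0+2·2=4≤7, 5·0+3·2=6≤35, objective 14.
Maximum is 21 at (x_1,x_2)=(0,3).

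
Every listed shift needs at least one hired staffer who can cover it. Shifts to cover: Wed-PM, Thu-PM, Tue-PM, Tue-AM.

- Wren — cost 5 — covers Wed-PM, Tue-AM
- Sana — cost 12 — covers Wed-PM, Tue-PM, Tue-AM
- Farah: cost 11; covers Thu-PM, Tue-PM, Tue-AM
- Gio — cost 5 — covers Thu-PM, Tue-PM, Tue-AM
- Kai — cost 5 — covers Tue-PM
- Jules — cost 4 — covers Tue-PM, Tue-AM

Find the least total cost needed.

10

Choose Wren and Gio: together they cover Wed-PM, Thu-PM, Tue-PM, Tue-AM — every shift.
Total cost: 5 + 5 = 10.
No cover costs less than 10.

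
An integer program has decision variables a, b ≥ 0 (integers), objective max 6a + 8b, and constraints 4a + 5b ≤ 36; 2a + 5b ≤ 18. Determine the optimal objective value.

(a,b)=(9,0): 4·9+5·0=36≤36, 2·9+5·0=18≤18, objective 54.
(a,b)=(8,0): 4·8+5·0=32≤36, 2·8+5·0=16≤18, objective 48.
Maximum is 54 at (a,b)=(9,0).

54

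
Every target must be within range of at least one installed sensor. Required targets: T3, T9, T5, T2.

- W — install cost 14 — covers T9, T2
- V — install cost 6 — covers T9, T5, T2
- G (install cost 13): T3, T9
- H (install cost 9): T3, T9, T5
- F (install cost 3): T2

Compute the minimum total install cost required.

12

The greedy cost-per-new-target heuristic would pick V and H for 15, but a cheaper cover exists.
Choose H and F: together they cover T3, T9, T5, T2 — every target.
Total install cost: 9 + 3 = 12.
No cover costs less than 12.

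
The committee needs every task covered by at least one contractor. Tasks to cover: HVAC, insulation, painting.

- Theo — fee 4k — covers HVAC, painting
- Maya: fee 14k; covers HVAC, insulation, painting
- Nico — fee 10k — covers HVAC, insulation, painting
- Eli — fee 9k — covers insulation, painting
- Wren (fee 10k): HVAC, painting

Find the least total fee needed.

10

The greedy cost-per-new-task heuristic would pick Theo and Eli for 13, but a cheaper cover exists.
Nico alone covers HVAC, insulation, painting — every task.
Total fee: 10.
No cover costs less than 10.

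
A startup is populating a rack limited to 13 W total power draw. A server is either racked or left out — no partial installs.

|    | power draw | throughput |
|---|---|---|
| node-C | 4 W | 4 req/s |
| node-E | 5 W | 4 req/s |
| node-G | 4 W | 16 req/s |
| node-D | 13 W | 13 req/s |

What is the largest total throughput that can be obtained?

24

Allowing fractional choices, the relaxed optimum would be about 25.0, but servers are indivisible.
node-C + node-G: power draw 4 + 4 = 8 ≤ 13, throughput 4 + 16 = 20.
node-E + node-G: power draw 5 + 4 = 9 ≤ 13, throughput 4 + 16 = 20.
node-C + node-E + node-G: power draw 4 + 5 + 4 = 13 ≤ 13, throughput 4 + 4 + 16 = 24.
Best is node-C, node-E, and node-G with total throughput 24.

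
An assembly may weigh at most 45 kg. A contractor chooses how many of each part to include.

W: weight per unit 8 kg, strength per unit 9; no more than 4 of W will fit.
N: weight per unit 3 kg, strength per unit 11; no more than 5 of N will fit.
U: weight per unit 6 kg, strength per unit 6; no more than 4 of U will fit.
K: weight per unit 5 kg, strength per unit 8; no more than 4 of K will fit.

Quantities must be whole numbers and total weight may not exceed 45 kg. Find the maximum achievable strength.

96

N has the best ratio (11/3); taking only N gives at most 5×11 = 55 (stopped by the supply cap of 5).
Mixing does better — 1×W, 5×N, and 4×K: weight 43 ≤ 45, strength 1·9 + 5·11 + 4·8 = 96.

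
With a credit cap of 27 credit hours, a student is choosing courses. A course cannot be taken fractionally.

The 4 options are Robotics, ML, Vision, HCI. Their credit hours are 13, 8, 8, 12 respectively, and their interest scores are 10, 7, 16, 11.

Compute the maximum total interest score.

27

This is an integer program with binary decision variables.
Robotics + Vision: credit hours 13 + 8 = 21 ≤ 27, interest score 10 + 16 = 26.
ML + Vision: credit hours 8 + 8 = 16 ≤ 27, interest score 7 + 16 = 23.
Vision + HCI: credit hours 8 + 12 = 20 ≤ 27, interest score 16 + 11 = 27.
Best is Vision and HCI with total interest score 27.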